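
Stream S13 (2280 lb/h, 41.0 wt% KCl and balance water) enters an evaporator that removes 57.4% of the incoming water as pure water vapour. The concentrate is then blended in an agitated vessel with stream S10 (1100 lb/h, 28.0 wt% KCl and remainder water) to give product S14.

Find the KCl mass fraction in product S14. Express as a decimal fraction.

0.477

Vapour removed = 0.574×0.590×2280 = 772.14 lb/h; concentrate = 1507.9 lb/h.
KCl reaching the mixer = 934.8 (from concentrate) + 1100×0.280 = 1242.8 lb/h.
Product flow = 1507.9 + 1100 = 2607.9 lb/h; KCl fraction = 0.477.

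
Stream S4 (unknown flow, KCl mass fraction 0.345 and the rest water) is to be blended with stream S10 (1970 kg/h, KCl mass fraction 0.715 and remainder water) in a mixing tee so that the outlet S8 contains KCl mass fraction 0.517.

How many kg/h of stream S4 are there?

Let S4 be the unknown flow. Total out = 1970 + S4.
KCl balance: 1408.5 + 0.345·S4 = 0.517·(1970 + S4)
(0.345 − 0.517)·S4 = 0.517×1970 − 1408.5 = -390.06
S4 = -390.06 / -0.172 = 2267.8 kg/h

2268 kg/h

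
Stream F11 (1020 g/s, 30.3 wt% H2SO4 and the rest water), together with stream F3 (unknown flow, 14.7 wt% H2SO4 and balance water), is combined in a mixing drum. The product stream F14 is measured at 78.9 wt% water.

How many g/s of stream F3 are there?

1466 g/s

Let F3 be the unknown flow. Total out = 1020 + F3.
water balance: 710.94 + 0.853·F3 = 0.789·(1020 + F3)
(0.853 − 0.789)·F3 = 0.789×1020 − 710.94 = 93.84
F3 = 93.84 / 0.064 = 1466.3 g/s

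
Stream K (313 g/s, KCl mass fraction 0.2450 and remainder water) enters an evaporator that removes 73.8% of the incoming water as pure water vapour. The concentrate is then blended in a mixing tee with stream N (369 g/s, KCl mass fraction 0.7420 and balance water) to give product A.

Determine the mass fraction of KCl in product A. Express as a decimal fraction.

0.6905

Vapour removed = 0.738×0.755×313 = 174.4 g/s; concentrate = 138.6 g/s.
KCl reaching the mixer = 76.685 (from concentrate) + 369×0.742 = 350.48 g/s.
Product flow = 138.6 + 369 = 507.6 g/s; KCl fraction = 0.6905.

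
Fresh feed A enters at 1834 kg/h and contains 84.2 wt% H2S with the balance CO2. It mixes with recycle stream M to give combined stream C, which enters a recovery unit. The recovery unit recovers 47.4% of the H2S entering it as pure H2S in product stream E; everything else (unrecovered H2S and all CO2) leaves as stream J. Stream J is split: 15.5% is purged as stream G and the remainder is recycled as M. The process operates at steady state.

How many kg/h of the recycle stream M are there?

CO2 enters only via A and leaves only via the purge: 1834×0.158 = 0.155×(CO2 in J), and the recovery unit passes all CO2, so CO2 in C = CO2 in J = 1869.5 kg/h.
H2S in C: m_A = 1834×0.842 + (1−0.155)·(1−0.474)·m_A, so m_A = 1544.2/0.5555 = 2779.7 kg/h.
J = (1−0.474)×2779.7 + 1869.5 = 3331.6 kg/h.
Recycle M = (1−0.155)×3331.6 = 2815.2 kg/h.

2815 kg/h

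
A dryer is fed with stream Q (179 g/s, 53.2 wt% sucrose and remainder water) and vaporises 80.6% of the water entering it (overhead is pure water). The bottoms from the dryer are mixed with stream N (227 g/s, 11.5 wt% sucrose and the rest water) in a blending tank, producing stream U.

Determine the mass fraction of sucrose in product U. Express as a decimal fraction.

0.358

Vapour removed = 0.806×0.468×179 = 67.52 g/s; concentrate = 111.48 g/s.
sucrose reaching the mixer = 95.228 (from concentrate) + 227×0.115 = 121.33 g/s.
Product flow = 111.48 + 227 = 338.48 g/s; sucrose fraction = 0.358.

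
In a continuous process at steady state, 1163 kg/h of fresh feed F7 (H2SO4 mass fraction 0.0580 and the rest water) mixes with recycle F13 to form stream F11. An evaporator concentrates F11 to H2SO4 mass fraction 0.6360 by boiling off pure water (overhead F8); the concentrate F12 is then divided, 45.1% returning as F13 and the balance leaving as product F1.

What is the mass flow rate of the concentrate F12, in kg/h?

193.2 kg/h

Overall H2SO4 balance (none leaves overhead): H2SO4 in fresh feed = H2SO4 in product, i.e. 1163×0.058 = (1−0.451)·F12·0.636.
F12 = 67.454/(0.636×0.549) = 193.19 kg/h.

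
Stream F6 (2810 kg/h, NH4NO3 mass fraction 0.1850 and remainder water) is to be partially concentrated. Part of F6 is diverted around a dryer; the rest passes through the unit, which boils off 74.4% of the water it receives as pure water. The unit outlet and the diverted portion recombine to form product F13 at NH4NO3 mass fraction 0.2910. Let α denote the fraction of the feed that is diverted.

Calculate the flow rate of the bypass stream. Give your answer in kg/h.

All 2810×0.185 = 519.85 kg/h of NH4NO3 reaches F13, so F13 = 519.85/0.291 = 1786.4 kg/h and vapour = 1023.6 kg/h.
The evaporator receives (1−α)·2810 of feed at 0.815 water and removes 0.744 of that water:
0.744×0.815×(1−α)×2810 = 1023.6
(1−α) = 1023.6/1703.9 = 0.6007;  α = 0.3993.
Bypass flow = 0.3993×2810 = 1121.9 kg/h.

1122 kg/h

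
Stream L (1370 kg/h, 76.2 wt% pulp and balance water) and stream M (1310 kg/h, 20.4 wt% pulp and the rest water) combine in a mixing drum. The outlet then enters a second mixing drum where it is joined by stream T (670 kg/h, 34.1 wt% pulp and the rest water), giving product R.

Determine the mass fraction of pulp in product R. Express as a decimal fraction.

Overall, product flow = 3350 kg/h.
pulp in = 1370×0.762 + 1310×0.204 + 670×0.341 = 1539.7 kg/h.
pulp fraction in R = 0.460.

0.460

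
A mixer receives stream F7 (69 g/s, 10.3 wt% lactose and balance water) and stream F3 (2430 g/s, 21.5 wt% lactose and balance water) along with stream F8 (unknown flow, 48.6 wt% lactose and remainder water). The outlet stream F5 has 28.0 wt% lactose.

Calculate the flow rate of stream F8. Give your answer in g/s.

826 g/s

Let F8 be the unknown flow. Total out = 2499 + F8.
lactose balance: 529.56 + 0.486·F8 = 0.280·(2499 + F8)
(0.486 − 0.280)·F8 = 0.280×2499 − 529.56 = 170.16
F8 = 170.16 / 0.206 = 826.03 g/s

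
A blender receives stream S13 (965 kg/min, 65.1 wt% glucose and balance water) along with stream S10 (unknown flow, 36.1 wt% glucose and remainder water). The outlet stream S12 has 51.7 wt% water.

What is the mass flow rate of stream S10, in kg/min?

Let S10 be the unknown flow. Total out = 965 + S10.
water balance: 336.78 + 0.639·S10 = 0.517·(965 + S10)
(0.639 − 0.517)·S10 = 0.517×965 − 336.78 = 162.12
S10 = 162.12 / 0.122 = 1328.9 kg/min

1329 kg/min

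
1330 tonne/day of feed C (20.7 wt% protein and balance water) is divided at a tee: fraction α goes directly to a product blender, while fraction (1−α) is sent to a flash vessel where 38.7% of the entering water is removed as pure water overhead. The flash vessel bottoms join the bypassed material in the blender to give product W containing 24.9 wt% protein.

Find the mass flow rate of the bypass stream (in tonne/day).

All 1330×0.207 = 275.31 tonne/day of protein reaches W, so W = 275.31/0.249 = 1105.7 tonne/day and vapour = 224.34 tonne/day.
The evaporator receives (1−α)·1330 of feed at 0.793 water and removes 0.387 of that water:
0.387×0.793×(1−α)×1330 = 224.34
(1−α) = 224.34/408.17 = 0.5496;  α = 0.4504.
Bypass flow = 0.4504×1330 = 599 tonne/day.

599 tonne/day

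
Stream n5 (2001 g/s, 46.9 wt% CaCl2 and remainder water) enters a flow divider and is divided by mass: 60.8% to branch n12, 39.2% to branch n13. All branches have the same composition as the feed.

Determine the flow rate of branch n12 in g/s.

Branch n12 flow = 0.608×2001 = 1216.6 g/s.

1217 g/s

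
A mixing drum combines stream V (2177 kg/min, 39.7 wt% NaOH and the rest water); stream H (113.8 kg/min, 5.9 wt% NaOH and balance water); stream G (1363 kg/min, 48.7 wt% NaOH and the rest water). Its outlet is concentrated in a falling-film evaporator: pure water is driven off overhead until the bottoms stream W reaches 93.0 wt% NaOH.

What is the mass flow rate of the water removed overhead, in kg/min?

NaOH entering = 2177×0.397 + 113.8×0.059 + 1363×0.487 = 1534.8 kg/min.
All NaOH reports to W, so W = 1534.8/0.930 = 1650.3 kg/min.
Total feed = 3653.8 kg/min; overhead = 3653.8 − 1650.3 = 2003.5 kg/min.

2004 kg/min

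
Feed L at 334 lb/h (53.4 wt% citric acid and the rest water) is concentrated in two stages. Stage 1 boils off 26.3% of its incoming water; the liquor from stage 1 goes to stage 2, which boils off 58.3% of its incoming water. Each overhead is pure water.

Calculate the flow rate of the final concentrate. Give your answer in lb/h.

water in feed = 334×0.466 = 155.64 lb/h.
After stage 1: water left = (1−0.263)×155.64 = 114.71; stream total = 293.07 lb/h.
After stage 2: water left = (1−0.583)×114.71 = 47.834; final concentrate = 226.19 lb/h.

226.2 lb/h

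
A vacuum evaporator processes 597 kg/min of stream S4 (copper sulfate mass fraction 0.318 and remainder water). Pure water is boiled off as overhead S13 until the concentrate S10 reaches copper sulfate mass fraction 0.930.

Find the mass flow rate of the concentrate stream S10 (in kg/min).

copper sulfate is conserved: 597×0.318 = 189.85 kg/min all reports to the concentrate.
Concentrate = 189.85/(target fraction) = 204.14 kg/min.

204.1 kg/min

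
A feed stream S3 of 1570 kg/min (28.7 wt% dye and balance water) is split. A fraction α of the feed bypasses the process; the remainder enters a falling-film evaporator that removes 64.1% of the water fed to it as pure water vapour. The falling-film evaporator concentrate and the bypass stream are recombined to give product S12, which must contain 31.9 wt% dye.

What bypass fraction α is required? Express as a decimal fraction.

0.781

All 1570×0.287 = 450.59 kg/min of dye reaches S12, so S12 = 450.59/0.319 = 1412.5 kg/min and vapour = 157.49 kg/min.
The evaporator receives (1−α)·1570 of feed at 0.713 water and removes 0.641 of that water:
0.641×0.713×(1−α)×1570 = 157.49
(1−α) = 157.49/717.54 = 0.2195;  α = 0.7805.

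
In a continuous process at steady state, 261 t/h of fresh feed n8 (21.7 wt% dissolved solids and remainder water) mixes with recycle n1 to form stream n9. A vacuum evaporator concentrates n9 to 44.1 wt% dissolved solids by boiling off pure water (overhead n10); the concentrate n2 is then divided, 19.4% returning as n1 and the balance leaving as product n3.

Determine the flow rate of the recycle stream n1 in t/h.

30.91 t/h

Overall dissolved solids balance (none leaves overhead): dissolved solids in fresh feed = dissolved solids in product, i.e. 261×0.217 = (1−0.194)·n2·0.441.
n2 = 56.637/(0.441×0.806) = 159.34 t/h.
Recycle n1 = 0.194×159.34 = 30.912 t/h.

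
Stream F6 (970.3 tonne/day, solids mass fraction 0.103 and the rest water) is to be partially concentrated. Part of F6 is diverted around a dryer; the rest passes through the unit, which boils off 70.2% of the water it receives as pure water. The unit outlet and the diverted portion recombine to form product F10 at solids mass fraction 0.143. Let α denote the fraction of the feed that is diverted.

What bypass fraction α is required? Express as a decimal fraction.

0.556

All 970.3×0.103 = 99.941 tonne/day of solids reaches F10, so F10 = 99.941/0.143 = 698.89 tonne/day and vapour = 271.41 tonne/day.
The evaporator receives (1−α)·970.3 of feed at 0.897 water and removes 0.702 of that water:
0.702×0.897×(1−α)×970.3 = 271.41
(1−α) = 271.41/610.99 = 0.4442;  α = 0.5558.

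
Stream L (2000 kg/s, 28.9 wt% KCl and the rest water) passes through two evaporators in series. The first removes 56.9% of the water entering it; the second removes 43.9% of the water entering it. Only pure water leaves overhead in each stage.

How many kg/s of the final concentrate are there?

water in feed = 2000×0.711 = 1422 kg/s.
After stage 1: water left = (1−0.569)×1422 = 612.88; stream total = 1190.9 kg/s.
After stage 2: water left = (1−0.439)×612.88 = 343.83; final concentrate = 921.83 kg/s.

921.8 kg/s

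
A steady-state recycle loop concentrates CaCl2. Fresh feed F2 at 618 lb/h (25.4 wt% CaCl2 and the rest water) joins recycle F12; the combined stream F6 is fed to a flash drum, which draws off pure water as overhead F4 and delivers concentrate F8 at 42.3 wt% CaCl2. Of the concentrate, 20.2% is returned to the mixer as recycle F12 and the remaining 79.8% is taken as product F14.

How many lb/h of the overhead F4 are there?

246.9 lb/h

Overall CaCl2 balance (none leaves overhead): CaCl2 in fresh feed = CaCl2 in product, i.e. 618×0.254 = (1−0.202)·F8·0.423.
F8 = 156.97/(0.423×0.798) = 465.03 lb/h.
Recycle F12 = 0.202×465.03 = 93.936 lb/h.
Combined feed F6 = 618 + 93.936 = 711.94 lb/h.
Overhead F4 = F6 − F8 = 711.94 − 465.03 = 246.91 lb/h.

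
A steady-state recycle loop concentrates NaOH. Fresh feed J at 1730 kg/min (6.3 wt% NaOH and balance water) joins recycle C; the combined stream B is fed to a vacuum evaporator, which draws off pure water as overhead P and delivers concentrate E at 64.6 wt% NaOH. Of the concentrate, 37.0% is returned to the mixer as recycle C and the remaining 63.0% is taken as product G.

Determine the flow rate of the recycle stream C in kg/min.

99.09 kg/min

Overall NaOH balance (none leaves overhead): NaOH in fresh feed = NaOH in product, i.e. 1730×0.063 = (1−0.370)·E·0.646.
E = 108.99/(0.646×0.630) = 267.8 kg/min.
Recycle C = 0.370×267.8 = 99.087 kg/min.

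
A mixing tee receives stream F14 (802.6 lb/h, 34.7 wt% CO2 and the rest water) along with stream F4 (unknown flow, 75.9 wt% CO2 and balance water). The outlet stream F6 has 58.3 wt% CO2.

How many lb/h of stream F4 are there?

1076 lb/h

Let F4 be the unknown flow. Total out = 802.6 + F4.
CO2 balance: 278.5 + 0.759·F4 = 0.583·(802.6 + F4)
(0.759 − 0.583)·F4 = 0.583×802.6 − 278.5 = 189.41
F4 = 189.41 / 0.176 = 1076.2 lb/h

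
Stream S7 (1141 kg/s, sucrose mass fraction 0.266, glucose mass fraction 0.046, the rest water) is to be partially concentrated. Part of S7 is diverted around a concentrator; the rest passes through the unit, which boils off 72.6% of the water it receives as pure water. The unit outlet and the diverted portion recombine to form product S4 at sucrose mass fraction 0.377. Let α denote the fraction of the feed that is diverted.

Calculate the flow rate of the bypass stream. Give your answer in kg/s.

All 1141×0.266 = 303.51 kg/s of sucrose reaches S4, so S4 = 303.51/0.377 = 805.06 kg/s and vapour = 335.94 kg/s.
The evaporator receives (1−α)·1141 of feed at 0.688 water and removes 0.726 of that water:
0.726×0.688×(1−α)×1141 = 335.94
(1−α) = 335.94/569.92 = 0.5895;  α = 0.4105.
Bypass flow = 0.4105×1141 = 468.42 kg/s.

468.4 kg/s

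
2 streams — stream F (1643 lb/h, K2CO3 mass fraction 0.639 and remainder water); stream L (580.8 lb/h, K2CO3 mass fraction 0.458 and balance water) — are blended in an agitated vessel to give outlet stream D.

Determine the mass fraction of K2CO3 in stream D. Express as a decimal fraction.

0.592

Total flow out = 1643 + 580.8 = 2223.8 lb/h.
K2CO3 in = 1643×0.639 + 580.8×0.458 = 1315.9 lb/h.
K2CO3 mass fraction in D = 1315.9/2223.8 = 0.592.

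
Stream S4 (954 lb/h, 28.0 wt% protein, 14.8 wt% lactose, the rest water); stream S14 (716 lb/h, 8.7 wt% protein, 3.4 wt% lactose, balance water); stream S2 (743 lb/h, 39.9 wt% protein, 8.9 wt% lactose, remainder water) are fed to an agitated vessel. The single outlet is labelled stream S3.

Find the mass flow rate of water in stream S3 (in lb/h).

water out = water in = 954×0.572 + 716×0.879 + 743×0.512 = 1555.5 lb/h.

1555 lb/h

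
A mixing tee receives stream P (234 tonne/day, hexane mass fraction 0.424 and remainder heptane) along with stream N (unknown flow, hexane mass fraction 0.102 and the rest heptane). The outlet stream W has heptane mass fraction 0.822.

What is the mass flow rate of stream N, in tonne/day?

757.4 tonne/day

Let N be the unknown flow. Total out = 234 + N.
heptane balance: 134.78 + 0.898·N = 0.822·(234 + N)
(0.898 − 0.822)·N = 0.822×234 − 134.78 = 57.564
N = 57.564 / 0.076 = 757.42 tonne/day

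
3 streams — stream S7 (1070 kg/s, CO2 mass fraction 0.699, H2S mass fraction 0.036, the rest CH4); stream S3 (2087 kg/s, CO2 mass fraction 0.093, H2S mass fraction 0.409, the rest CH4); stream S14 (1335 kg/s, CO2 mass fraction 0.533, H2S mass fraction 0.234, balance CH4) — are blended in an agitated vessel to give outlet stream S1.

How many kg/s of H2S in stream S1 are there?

H2S out = H2S in = 1070×0.036 + 2087×0.409 + 1335×0.234 = 1204.5 kg/s.

1204 kg/s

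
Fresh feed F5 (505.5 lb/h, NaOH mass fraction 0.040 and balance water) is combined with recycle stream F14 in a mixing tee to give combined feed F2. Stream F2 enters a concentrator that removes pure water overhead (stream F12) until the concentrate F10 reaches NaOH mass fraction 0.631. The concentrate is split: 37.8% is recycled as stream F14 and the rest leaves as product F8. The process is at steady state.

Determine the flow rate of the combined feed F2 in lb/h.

Overall NaOH balance (none leaves overhead): NaOH in fresh feed = NaOH in product, i.e. 505.5×0.040 = (1−0.378)·F10·0.631.
F10 = 20.22/(0.631×0.622) = 51.518 lb/h.
Recycle F14 = 0.378×51.518 = 19.474 lb/h.
Combined feed F2 = 505.5 + 19.474 = 524.97 lb/h.

525 lb/h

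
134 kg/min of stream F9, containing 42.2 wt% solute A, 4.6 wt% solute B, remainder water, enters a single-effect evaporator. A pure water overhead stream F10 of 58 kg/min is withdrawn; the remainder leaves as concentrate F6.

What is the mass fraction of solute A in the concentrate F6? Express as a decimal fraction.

solute A is not removed: 134×0.422 = 56.548 kg/min of solute A enters F6.
Concentrate = 134 − 58 = 76 kg/min.
Mass fraction = 56.548/76 = 0.744.

0.744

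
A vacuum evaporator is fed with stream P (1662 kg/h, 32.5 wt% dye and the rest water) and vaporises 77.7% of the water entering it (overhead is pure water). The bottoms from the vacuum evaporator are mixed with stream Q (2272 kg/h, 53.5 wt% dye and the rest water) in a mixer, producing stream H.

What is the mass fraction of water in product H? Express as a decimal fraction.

Vapour removed = 0.777×0.675×1662 = 871.68 kg/h; concentrate = 790.32 kg/h.
water reaching the mixer = 250.17 (from concentrate) + 2272×0.465 = 1306.7 kg/h.
Product flow = 790.32 + 2272 = 3062.3 kg/h; water fraction = 0.4267.

0.4267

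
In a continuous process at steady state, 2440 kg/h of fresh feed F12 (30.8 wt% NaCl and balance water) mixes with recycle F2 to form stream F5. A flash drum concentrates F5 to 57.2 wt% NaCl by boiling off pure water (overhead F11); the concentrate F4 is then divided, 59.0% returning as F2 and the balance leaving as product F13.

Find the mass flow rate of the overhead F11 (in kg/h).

1126 kg/h

Overall NaCl balance (none leaves overhead): NaCl in fresh feed = NaCl in product, i.e. 2440×0.308 = (1−0.590)·F4·0.572.
F4 = 751.52/(0.572×0.410) = 3204.5 kg/h.
Recycle F2 = 0.590×3204.5 = 1890.7 kg/h.
Combined feed F5 = 2440 + 1890.7 = 4330.7 kg/h.
Overhead F11 = F5 − F4 = 4330.7 − 3204.5 = 1126.2 kg/h.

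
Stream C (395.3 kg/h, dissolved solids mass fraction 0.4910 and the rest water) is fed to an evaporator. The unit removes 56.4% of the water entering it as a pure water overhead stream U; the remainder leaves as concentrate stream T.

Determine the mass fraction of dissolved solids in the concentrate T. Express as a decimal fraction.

0.6887

dissolved solids is not removed: 395.3×0.491 = 194.09 kg/h of dissolved solids enters T.
water entering = 395.3×0.509 = 201.21 kg/h; overhead removed = 0.564×201.21 = 113.48 kg/h.
Concentrate = 395.3 − 113.48 = 281.82 kg/h.
Mass fraction = 194.09/281.82 = 0.6887.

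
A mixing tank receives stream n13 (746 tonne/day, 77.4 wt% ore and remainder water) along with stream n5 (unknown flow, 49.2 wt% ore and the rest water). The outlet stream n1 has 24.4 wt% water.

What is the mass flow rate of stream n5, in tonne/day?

50.86 tonne/day

Let n5 be the unknown flow. Total out = 746 + n5.
water balance: 168.6 + 0.508·n5 = 0.244·(746 + n5)
(0.508 − 0.244)·n5 = 0.244×746 − 168.6 = 13.428
n5 = 13.428 / 0.264 = 50.864 tonne/day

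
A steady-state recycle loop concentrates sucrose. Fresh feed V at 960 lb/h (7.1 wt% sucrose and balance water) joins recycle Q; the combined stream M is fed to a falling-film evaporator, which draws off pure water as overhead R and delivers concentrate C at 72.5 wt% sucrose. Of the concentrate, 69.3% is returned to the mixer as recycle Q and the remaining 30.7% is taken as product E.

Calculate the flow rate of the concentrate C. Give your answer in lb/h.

Overall sucrose balance (none leaves overhead): sucrose in fresh feed = sucrose in product, i.e. 960×0.071 = (1−0.693)·C·0.725.
C = 68.16/(0.725×0.307) = 306.23 lb/h.

306.2 lb/h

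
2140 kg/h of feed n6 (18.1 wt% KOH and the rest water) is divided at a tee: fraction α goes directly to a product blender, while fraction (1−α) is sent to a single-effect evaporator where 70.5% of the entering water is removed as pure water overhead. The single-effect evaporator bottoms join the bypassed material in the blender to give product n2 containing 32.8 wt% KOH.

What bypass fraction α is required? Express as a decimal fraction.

All 2140×0.181 = 387.34 kg/h of KOH reaches n2, so n2 = 387.34/0.328 = 1180.9 kg/h and vapour = 959.09 kg/h.
The evaporator receives (1−α)·2140 of feed at 0.819 water and removes 0.705 of that water:
0.705×0.819×(1−α)×2140 = 959.09
(1−α) = 959.09/1235.6 = 0.7762;  α = 0.2238.

0.224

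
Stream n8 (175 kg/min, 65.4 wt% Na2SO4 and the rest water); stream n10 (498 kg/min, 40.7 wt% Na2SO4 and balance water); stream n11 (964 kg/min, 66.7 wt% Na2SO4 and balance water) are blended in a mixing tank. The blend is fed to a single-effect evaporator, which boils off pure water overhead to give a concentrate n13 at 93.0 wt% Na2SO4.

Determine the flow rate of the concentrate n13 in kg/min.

Na2SO4 entering = 175×0.654 + 498×0.407 + 964×0.667 = 960.12 kg/min.
All Na2SO4 reports to n13, so n13 = 960.12/0.930 = 1032.4 kg/min.

1032 kg/min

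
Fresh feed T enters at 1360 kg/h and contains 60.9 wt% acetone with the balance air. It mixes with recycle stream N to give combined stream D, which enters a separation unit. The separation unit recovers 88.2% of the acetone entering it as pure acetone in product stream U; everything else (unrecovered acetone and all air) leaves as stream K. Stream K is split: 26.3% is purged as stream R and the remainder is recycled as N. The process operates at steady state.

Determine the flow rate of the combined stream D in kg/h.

2929 kg/h

air enters only via T and leaves only via the purge: 1360×0.391 = 0.263×(air in K), and the separation unit passes all air, so air in D = air in K = 2021.9 kg/h.
acetone in D: m_A = 1360×0.609 + (1−0.263)·(1−0.882)·m_A, so m_A = 828.24/0.9130 = 907.13 kg/h.
D = 907.13 + 2021.9 = 2929 kg/h.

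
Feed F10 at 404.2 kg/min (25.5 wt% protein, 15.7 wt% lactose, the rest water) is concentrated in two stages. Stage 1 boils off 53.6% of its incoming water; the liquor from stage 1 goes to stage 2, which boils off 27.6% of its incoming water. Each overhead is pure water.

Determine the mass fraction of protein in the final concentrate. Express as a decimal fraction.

water in feed = 404.2×0.588 = 237.67 kg/min.
After stage 1: water left = (1−0.536)×237.67 = 110.28; stream total = 276.81 kg/min.
After stage 2: water left = (1−0.276)×110.28 = 79.842; final concentrate = 246.37 kg/min.
protein fraction = 103.07/246.37 = 0.418.

0.418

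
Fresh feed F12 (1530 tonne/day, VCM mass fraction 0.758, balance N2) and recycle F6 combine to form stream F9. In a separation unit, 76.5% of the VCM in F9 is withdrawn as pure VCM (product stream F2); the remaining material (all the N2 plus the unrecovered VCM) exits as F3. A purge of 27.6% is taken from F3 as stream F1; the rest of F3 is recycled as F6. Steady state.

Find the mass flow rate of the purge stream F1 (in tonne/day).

460.9 tonne/day

N2 enters only via F12 and leaves only via the purge: 1530×0.242 = 0.276×(N2 in F3), and the separation unit passes all N2, so N2 in F9 = N2 in F3 = 1341.5 tonne/day.
VCM in F9: m_A = 1530×0.758 + (1−0.276)·(1−0.765)·m_A, so m_A = 1159.7/0.8299 = 1397.5 tonne/day.
F3 = (1−0.765)×1397.5 + 1341.5 = 1669.9 tonne/day.
Purge F1 = 0.276×1669.9 = 460.9 tonne/day.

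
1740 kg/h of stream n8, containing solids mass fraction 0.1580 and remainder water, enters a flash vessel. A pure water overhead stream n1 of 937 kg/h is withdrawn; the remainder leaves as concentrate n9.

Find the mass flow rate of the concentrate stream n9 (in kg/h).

Concentrate = 1740 − 937 = 803 kg/h.

803 kg/h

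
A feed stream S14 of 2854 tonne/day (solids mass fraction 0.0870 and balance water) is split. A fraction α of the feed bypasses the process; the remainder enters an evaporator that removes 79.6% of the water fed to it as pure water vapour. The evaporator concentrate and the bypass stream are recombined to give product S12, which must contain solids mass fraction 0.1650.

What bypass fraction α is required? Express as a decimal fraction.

All 2854×0.087 = 248.3 tonne/day of solids reaches S12, so S12 = 248.3/0.165 = 1504.8 tonne/day and vapour = 1349.2 tonne/day.
The evaporator receives (1−α)·2854 of feed at 0.913 water and removes 0.796 of that water:
0.796×0.913×(1−α)×2854 = 1349.2
(1−α) = 1349.2/2074.1 = 0.6505;  α = 0.3495.

0.350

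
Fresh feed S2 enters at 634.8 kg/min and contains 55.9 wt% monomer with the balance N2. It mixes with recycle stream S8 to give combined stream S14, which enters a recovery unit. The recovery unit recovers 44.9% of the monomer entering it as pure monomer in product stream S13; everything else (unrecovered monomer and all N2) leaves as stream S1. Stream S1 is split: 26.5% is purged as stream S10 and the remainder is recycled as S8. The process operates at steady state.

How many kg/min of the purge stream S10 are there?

367 kg/min

N2 enters only via S2 and leaves only via the purge: 634.8×0.441 = 0.265×(N2 in S1), and the recovery unit passes all N2, so N2 in S14 = N2 in S1 = 1056.4 kg/min.
monomer in S14: m_A = 634.8×0.559 + (1−0.265)·(1−0.449)·m_A, so m_A = 354.85/0.5950 = 596.38 kg/min.
S1 = (1−0.449)×596.38 + 1056.4 = 1385 kg/min.
Purge S10 = 0.265×1385 = 367.03 kg/min.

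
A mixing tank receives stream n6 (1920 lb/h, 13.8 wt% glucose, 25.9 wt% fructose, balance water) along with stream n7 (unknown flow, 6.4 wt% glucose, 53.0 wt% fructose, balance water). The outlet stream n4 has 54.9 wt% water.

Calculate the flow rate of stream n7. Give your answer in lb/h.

Let n7 be the unknown flow. Total out = 1920 + n7.
water balance: 1157.8 + 0.406·n7 = 0.549·(1920 + n7)
(0.406 − 0.549)·n7 = 0.549×1920 − 1157.8 = -103.68
n7 = -103.68 / -0.143 = 725.03 lb/h

725 lb/h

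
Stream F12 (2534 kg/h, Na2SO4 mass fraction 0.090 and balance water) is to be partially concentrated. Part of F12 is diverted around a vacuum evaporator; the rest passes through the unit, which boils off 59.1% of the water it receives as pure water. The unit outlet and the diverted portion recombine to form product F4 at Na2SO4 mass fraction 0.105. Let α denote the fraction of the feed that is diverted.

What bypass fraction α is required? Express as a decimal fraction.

All 2534×0.090 = 228.06 kg/h of Na2SO4 reaches F4, so F4 = 228.06/0.105 = 2172 kg/h and vapour = 362 kg/h.
The evaporator receives (1−α)·2534 of feed at 0.910 water and removes 0.591 of that water:
0.591×0.910×(1−α)×2534 = 362
(1−α) = 362/1362.8 = 0.2656;  α = 0.7344.

0.734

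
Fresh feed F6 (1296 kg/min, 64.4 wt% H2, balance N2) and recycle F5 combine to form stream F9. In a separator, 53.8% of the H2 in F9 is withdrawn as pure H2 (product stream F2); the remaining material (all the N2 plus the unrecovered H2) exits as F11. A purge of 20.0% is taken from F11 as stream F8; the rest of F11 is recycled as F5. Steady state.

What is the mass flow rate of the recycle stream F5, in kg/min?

N2 enters only via F6 and leaves only via the purge: 1296×0.356 = 0.200×(N2 in F11), and the separator passes all N2, so N2 in F9 = N2 in F11 = 2306.9 kg/min.
H2 in F9: m_A = 1296×0.644 + (1−0.200)·(1−0.538)·m_A, so m_A = 834.62/0.6304 = 1324 kg/min.
F11 = (1−0.538)×1324 + 2306.9 = 2918.5 kg/min.
Recycle F5 = (1−0.200)×2918.5 = 2334.8 kg/min.

2335 kg/min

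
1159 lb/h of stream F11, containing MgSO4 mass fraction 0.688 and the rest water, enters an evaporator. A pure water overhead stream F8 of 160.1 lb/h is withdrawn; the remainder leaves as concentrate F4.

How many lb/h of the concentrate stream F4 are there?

Concentrate = 1159 − 160.1 = 998.9 lb/h.

998.9 lb/h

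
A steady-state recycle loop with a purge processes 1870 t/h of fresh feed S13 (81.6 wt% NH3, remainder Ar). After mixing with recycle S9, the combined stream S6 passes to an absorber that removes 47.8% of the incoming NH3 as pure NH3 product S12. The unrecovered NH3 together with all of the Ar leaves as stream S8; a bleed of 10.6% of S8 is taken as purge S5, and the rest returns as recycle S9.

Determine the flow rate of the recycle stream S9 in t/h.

Ar enters only via S13 and leaves only via the purge: 1870×0.184 = 0.106×(Ar in S8), and the absorber passes all Ar, so Ar in S6 = Ar in S8 = 3246 t/h.
NH3 in S6: m_A = 1870×0.816 + (1−0.106)·(1−0.478)·m_A, so m_A = 1525.9/0.5333 = 2861.1 t/h.
S8 = (1−0.478)×2861.1 + 3246 = 4739.5 t/h.
Recycle S9 = (1−0.106)×4739.5 = 4237.1 t/h.

4237 t/h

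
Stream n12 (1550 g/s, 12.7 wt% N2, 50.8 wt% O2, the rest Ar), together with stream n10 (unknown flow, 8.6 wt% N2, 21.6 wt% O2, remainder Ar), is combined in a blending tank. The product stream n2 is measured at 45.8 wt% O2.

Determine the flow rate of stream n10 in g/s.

Let n10 be the unknown flow. Total out = 1550 + n10.
O2 balance: 787.4 + 0.216·n10 = 0.458·(1550 + n10)
(0.216 − 0.458)·n10 = 0.458×1550 − 787.4 = -77.5
n10 = -77.5 / -0.242 = 320.25 g/s

320.2 g/s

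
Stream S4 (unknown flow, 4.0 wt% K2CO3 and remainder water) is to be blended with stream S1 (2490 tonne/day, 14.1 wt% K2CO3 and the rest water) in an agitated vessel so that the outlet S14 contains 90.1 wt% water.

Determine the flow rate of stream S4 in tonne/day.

1773 tonne/day

Let S4 be the unknown flow. Total out = 2490 + S4.
water balance: 2138.9 + 0.960·S4 = 0.901·(2490 + S4)
(0.960 − 0.901)·S4 = 0.901×2490 − 2138.9 = 104.58
S4 = 104.58 / 0.059 = 1772.5 tonne/day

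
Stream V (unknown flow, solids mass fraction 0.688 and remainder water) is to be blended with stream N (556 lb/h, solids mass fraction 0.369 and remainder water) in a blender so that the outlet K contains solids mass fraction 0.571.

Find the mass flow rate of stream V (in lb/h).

959.9 lb/h

Let V be the unknown flow. Total out = 556 + V.
solids balance: 205.16 + 0.688·V = 0.571·(556 + V)
(0.688 − 0.571)·V = 0.571×556 − 205.16 = 112.31
V = 112.31 / 0.117 = 959.93 lb/h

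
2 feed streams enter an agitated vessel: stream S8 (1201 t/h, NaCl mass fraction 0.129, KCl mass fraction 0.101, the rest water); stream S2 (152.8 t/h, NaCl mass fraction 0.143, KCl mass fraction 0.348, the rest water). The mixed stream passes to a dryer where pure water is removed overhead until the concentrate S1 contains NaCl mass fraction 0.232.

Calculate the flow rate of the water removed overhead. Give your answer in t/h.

591.8 t/h

NaCl entering = 1201×0.129 + 152.8×0.143 = 176.78 t/h.
All NaCl reports to S1, so S1 = 176.78/0.232 = 761.98 t/h.
Total feed = 1353.8 t/h; overhead = 1353.8 − 761.98 = 591.82 t/h.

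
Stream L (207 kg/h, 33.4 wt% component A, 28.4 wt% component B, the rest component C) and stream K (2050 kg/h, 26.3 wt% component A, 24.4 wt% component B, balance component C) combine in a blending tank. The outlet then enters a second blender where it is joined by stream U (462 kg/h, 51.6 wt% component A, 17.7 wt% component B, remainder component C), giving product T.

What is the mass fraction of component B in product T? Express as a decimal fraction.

0.2357

Overall, product flow = 2719 kg/h.
component B in = 207×0.284 + 2050×0.244 + 462×0.177 = 640.76 kg/h.
component B fraction in T = 0.2357.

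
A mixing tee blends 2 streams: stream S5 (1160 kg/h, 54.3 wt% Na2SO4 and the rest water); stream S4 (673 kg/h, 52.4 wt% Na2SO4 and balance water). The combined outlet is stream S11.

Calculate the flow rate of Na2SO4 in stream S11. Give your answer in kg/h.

982.5 kg/h

Na2SO4 out = Na2SO4 in = 1160×0.543 + 673×0.524 = 982.53 kg/h.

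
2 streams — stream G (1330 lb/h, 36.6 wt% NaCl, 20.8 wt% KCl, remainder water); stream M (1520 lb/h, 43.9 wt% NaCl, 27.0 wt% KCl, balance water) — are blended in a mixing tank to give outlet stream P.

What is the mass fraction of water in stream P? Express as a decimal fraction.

Total flow out = 1330 + 1520 = 2850 lb/h.
water in = 1330×0.426 + 1520×0.291 = 1008.9 lb/h.
water mass fraction in P = 1008.9/2850 = 0.354.

0.354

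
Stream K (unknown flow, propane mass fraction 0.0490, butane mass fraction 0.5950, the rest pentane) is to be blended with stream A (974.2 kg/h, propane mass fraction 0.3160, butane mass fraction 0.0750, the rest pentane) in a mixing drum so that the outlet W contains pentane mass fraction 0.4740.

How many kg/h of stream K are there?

Let K be the unknown flow. Total out = 974.2 + K.
pentane balance: 593.29 + 0.356·K = 0.474·(974.2 + K)
(0.356 − 0.474)·K = 0.474×974.2 − 593.29 = -131.52
K = -131.52 / -0.118 = 1114.6 kg/h

1115 kg/h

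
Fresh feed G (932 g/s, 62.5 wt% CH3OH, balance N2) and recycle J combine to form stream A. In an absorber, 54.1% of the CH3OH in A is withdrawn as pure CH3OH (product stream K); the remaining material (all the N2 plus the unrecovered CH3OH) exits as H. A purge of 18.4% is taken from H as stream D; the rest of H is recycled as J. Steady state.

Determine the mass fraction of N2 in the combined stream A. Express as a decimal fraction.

0.6710

N2 enters only via G and leaves only via the purge: 932×0.375 = 0.184×(N2 in H), and the absorber passes all N2, so N2 in A = N2 in H = 1899.5 g/s.
CH3OH in A: m_A = 932×0.625 + (1−0.184)·(1−0.541)·m_A, so m_A = 582.5/0.6255 = 931.32 g/s.
A = 931.32 + 1899.5 = 2830.8 g/s.
N2 fraction in A = 1899.5/2830.8 = 0.6710.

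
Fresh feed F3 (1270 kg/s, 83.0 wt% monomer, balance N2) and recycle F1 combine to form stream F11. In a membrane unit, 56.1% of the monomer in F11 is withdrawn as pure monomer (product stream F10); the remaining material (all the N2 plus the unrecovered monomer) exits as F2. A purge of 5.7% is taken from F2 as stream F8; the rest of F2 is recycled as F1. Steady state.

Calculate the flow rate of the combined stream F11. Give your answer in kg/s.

5586 kg/s

N2 enters only via F3 and leaves only via the purge: 1270×0.170 = 0.057×(N2 in F2), and the membrane unit passes all N2, so N2 in F11 = N2 in F2 = 3787.7 kg/s.
monomer in F11: m_A = 1270×0.830 + (1−0.057)·(1−0.561)·m_A, so m_A = 1054.1/0.5860 = 1798.7 kg/s.
F11 = 1798.7 + 3787.7 = 5586.5 kg/s.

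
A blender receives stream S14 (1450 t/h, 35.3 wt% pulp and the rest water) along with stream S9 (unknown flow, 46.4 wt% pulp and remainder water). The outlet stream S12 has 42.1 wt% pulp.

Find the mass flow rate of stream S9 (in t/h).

2293 t/h

Let S9 be the unknown flow. Total out = 1450 + S9.
pulp balance: 511.85 + 0.464·S9 = 0.421·(1450 + S9)
(0.464 − 0.421)·S9 = 0.421×1450 − 511.85 = 98.6
S9 = 98.6 / 0.043 = 2293 t/h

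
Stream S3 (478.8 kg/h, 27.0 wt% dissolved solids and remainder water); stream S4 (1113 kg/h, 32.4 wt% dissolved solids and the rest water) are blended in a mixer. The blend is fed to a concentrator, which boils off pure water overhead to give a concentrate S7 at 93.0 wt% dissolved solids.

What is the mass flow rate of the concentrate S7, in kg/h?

526.8 kg/h

dissolved solids entering = 478.8×0.270 + 1113×0.324 = 489.89 kg/h.
All dissolved solids reports to S7, so S7 = 489.89/0.930 = 526.76 kg/h.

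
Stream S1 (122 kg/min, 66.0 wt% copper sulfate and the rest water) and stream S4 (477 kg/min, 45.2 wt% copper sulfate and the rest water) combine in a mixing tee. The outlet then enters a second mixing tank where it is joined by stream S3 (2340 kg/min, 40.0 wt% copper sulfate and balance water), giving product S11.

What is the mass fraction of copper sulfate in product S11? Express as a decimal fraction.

0.4192

Overall, product flow = 2939 kg/min.
copper sulfate in = 122×0.660 + 477×0.452 + 2340×0.400 = 1232.1 kg/min.
copper sulfate fraction in S11 = 0.4192.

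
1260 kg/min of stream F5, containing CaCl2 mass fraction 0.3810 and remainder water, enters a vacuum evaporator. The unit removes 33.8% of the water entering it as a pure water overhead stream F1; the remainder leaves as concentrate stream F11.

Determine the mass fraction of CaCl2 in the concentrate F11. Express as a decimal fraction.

0.4818

CaCl2 is not removed: 1260×0.381 = 480.06 kg/min of CaCl2 enters F11.
water entering = 1260×0.619 = 779.94 kg/min; overhead removed = 0.338×779.94 = 263.62 kg/min.
Concentrate = 1260 − 263.62 = 996.38 kg/min.
Mass fraction = 480.06/996.38 = 0.4818.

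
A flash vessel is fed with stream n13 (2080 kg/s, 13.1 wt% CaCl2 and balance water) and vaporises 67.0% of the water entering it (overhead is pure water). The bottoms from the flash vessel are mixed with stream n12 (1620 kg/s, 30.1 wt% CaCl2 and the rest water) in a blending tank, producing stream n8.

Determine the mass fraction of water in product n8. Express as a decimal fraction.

Vapour removed = 0.670×0.869×2080 = 1211 kg/s; concentrate = 868.96 kg/s.
water reaching the mixer = 596.48 (from concentrate) + 1620×0.699 = 1728.9 kg/s.
Product flow = 868.96 + 1620 = 2489 kg/s; water fraction = 0.695.

0.695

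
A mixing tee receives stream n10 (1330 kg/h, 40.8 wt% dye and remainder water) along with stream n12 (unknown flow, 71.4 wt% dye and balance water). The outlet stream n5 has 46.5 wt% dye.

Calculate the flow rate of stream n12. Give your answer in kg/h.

304.5 kg/h

Let n12 be the unknown flow. Total out = 1330 + n12.
dye balance: 542.64 + 0.714·n12 = 0.465·(1330 + n12)
(0.714 − 0.465)·n12 = 0.465×1330 − 542.64 = 75.81
n12 = 75.81 / 0.249 = 304.46 kg/h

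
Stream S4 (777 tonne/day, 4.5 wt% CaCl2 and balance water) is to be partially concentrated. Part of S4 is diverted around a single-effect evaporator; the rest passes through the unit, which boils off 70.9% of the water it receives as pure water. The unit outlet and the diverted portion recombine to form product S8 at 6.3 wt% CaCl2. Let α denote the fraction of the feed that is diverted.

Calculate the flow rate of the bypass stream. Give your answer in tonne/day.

All 777×0.045 = 34.965 tonne/day of CaCl2 reaches S8, so S8 = 34.965/0.063 = 555 tonne/day and vapour = 222 tonne/day.
The evaporator receives (1−α)·777 of feed at 0.955 water and removes 0.709 of that water:
0.709×0.955×(1−α)×777 = 222
(1−α) = 222/526.1 = 0.4220;  α = 0.5780.
Bypass flow = 0.5780×777 = 449.13 tonne/day.

449.1 tonne/day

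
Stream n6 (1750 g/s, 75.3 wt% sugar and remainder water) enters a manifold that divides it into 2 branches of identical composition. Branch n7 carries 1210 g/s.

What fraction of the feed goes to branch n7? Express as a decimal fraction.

Fraction to n7 = 1210/1750 = 0.6914.

0.691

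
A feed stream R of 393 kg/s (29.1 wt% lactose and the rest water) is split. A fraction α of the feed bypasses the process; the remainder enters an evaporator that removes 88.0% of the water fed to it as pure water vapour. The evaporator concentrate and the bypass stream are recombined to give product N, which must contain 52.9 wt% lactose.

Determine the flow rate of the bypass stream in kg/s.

All 393×0.291 = 114.36 kg/s of lactose reaches N, so N = 114.36/0.529 = 216.19 kg/s and vapour = 176.81 kg/s.
The evaporator receives (1−α)·393 of feed at 0.709 water and removes 0.880 of that water:
0.880×0.709×(1−α)×393 = 176.81
(1−α) = 176.81/245.2 = 0.7211;  α = 0.2789.
Bypass flow = 0.2789×393 = 109.61 kg/s.

109.6 kg/s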